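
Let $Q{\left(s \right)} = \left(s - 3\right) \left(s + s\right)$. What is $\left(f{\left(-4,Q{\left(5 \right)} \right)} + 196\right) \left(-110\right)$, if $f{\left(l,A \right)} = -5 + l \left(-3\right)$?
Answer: $-22330$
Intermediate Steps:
$Q{\left(s \right)} = 2 s \left(-3 + s\right)$ ($Q{\left(s \right)} = \left(-3 + s\right) 2 s = 2 s \left(-3 + s\right)$)
$f{\left(l,A \right)} = -5 - 3 l$
$\left(f{\left(-4,Q{\left(5 \right)} \right)} + 196\right) \left(-110\right) = \left(\left(-5 - -12\right) + 196\right) \left(-110\right) = \left(\left(-5 + 12\right) + 196\right) \left(-110\right) = \left(7 + 196\right) \left(-110\right) = 203 \left(-110\right) = -22330$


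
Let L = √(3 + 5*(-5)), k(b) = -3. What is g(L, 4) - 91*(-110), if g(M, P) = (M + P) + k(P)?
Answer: 10011 + I*√22 ≈ 10011.0 + 4.6904*I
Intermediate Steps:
L = I*√22 (L = √(3 - 25) = √(-22) = I*√22 ≈ 4.6904*I)
g(M, P) = -3 + M + P (g(M, P) = (M + P) - 3 = -3 + M + P)
g(L, 4) - 91*(-110) = (-3 + I*√22 + 4) - 91*(-110) = (1 + I*√22) + 10010 = 10011 + I*√22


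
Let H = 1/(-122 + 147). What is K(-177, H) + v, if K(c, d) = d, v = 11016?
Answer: 275401/25 ≈ 11016.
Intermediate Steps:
H = 1/25 ≈ 0.040000
K(-177, H) + v = 1/25 + 11016 = 275401/25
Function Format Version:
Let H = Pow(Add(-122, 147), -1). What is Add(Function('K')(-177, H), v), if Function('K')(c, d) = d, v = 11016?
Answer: Rational(275401, 25) ≈ 11016.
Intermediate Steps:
H = Rational(1, 25) (H = Pow(25, -1) = Rational(1, 25) ≈ 0.040000)
Add(Function('K')(-177, H), v) = Add(Rational(1, 25), 11016) = Rational(275401, 25)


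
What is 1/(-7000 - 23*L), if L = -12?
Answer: -1/6724 ≈ -0.00014872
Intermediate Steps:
1/(-7000 - 23*L) = 1/(-7000 - 23*(-12)) = 1/(-7000 + 276) = 1/(-6724) = -1/6724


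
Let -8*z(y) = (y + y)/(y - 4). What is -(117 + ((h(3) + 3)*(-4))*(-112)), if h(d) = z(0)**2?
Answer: -1461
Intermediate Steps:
z(y) = -y/(4*(-4 + y)) (z(y) = -(y + y)/(8*(y - 4)) = -2*y/(8*(-4 + y)) = -y/(4*(-4 + y)))
h(d) = 0 (h(d) = (-1*0/(-16 + 4*0))**2 = (-1*0/(-16 + 0))**2 = (-1*0/(-16))**2 = (-1*0*(-1/16))**2 = 0**2 = 0)
-(117 + ((h(3) + 3)*(-4))*(-112)) = -(117 + ((0 + 3)*(-4))*(-112)) = -(117 + (3*(-4))*(-112)) = -(117 - 12*(-112)) = -(117 + 1344) = -1*1461 = -1461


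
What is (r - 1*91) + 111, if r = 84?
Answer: 104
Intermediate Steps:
(r - 1*91) + 111 = (84 - 1*91) + 111 = (84 - 91) + 111 = -7 + 111 = 104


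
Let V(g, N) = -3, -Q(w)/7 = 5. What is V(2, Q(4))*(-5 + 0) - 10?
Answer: 5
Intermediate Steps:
Q(w) = -35 (Q(w) = -7*5 = -35)
V(2, Q(4))*(-5 + 0) - 10 = -3*(-5 + 0) - 10 = -3*(-5) - 10 = 15 - 10 = 5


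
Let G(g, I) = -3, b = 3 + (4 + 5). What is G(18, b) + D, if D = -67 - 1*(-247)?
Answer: 177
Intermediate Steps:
b = 12 (b = 3 + 9 = 12)
D = 180 (D = -67 + 247 = 180)
G(18, b) + D = -3 + 180 = 177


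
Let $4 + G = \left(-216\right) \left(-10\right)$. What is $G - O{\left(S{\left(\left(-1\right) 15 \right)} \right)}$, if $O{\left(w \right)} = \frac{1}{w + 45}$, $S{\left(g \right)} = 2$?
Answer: $\frac{101331}{47} \approx 2156.0$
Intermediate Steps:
$G = 2156$ ($G = -4 - -2160 = -4 + 2160 = 2156$)
$O{\left(w \right)} = \frac{1}{45 + w}$
$G - O{\left(S{\left(\left(-1\right) 15 \right)} \right)} = 2156 - \frac{1}{45 + 2} = 2156 - \frac{1}{47} = \frac{101331}{47}$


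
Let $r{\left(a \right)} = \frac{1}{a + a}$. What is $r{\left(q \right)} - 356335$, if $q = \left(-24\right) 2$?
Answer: $- \frac{34208161}{96} \approx -3.5634 \cdot 10^{5}$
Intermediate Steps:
$q = -48$
$r{\left(a \right)} = \frac{1}{2 a}$
$r{\left(q \right)} - 356335 = \frac{1}{2 \left(-48\right)} - 356335 = \frac{1}{2} \left(- \frac{1}{48}\right) - 356335 = - \frac{1}{96} - 356335 = - \frac{34208161}{96}$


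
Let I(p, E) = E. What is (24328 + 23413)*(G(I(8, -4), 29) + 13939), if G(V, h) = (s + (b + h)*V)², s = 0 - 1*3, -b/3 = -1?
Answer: 1484745100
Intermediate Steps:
b = 3 (b = -3*(-1) = 3)
s = -3 (s = 0 - 3 = -3)
G(V, h) = (-3 + V*(3 + h))² (G(V, h) = (-3 + (3 + h)*V)² = (-3 + V*(3 + h))²)
(24328 + 23413)*(G(I(8, -4), 29) + 13939) = (24328 + 23413)*((-3 + 3*(-4) - 4*29)² + 13939) = 47741*((-3 - 12 - 116)² + 13939) = 47741*((-131)² + 13939) = 47741*(17161 + 13939) = 47741*31100 = 1484745100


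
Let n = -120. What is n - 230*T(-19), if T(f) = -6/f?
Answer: -3660/19 ≈ -192.63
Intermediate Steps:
n - 230*T(-19) = -120 - (-1380)/(-19) = -120 - (-1380)*(-1)/19 = -120 - 230*6/19 = -120 - 1380/19 = -3660/19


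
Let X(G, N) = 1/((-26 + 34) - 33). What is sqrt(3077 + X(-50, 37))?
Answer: 2*sqrt(19231)/5 ≈ 55.470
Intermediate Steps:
X(G, N) = -1/25 (X(G, N) = 1/(8 - 33) = 1/(-25) = -1/25)
sqrt(3077 + X(-50, 37)) = sqrt(3077 - 1/25) = sqrt(76924/25) = 2*sqrt(19231)/5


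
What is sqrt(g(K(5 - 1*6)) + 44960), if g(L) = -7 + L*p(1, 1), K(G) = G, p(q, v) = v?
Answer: 2*sqrt(11238) ≈ 212.02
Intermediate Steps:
g(L) = -7 + L (g(L) = -7 + L*1 = -7 + L)
sqrt(g(K(5 - 1*6)) + 44960) = sqrt((-7 + (5 - 1*6)) + 44960) = sqrt((-7 + (5 - 6)) + 44960) = sqrt((-7 - 1) + 44960) = sqrt(-8 + 44960) = sqrt(44952) = 2*sqrt(11238)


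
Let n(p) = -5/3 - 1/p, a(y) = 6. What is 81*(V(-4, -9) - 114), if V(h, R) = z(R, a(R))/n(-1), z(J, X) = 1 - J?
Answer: -10449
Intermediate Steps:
n(p) = -5/3 - 1/p (n(p) = -5*⅓ - 1/p = -5/3 - 1/p)
V(h, R) = -3/2 + 3*R/2 (V(h, R) = (1 - R)/(-5/3 - 1/(-1)) = (1 - R)/(-5/3 - 1*(-1)) = (1 - R)/(-5/3 + 1) = (1 - R)/(-⅔) = (1 - R)*(-3/2) = -3/2 + 3*R/2)
81*(V(-4, -9) - 114) = 81*((-3/2 + (3/2)*(-9)) - 114) = 81*((-3/2 - 27/2) - 114) = 81*(-15 - 114) = 81*(-129) = -10449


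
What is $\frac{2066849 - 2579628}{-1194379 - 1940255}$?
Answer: $\frac{512779}{3134634} \approx 0.16358$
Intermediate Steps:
$\frac{2066849 - 2579628}{-1194379 - 1940255} = - \frac{512779}{-3134634} = \left(-512779\right) \left(- \frac{1}{3134634}\right) = \frac{512779}{3134634}$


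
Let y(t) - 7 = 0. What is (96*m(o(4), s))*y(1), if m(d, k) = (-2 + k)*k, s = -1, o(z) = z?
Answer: 2016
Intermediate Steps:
y(t) = 7 (y(t) = 7 + 0 = 7)
m(d, k) = k*(-2 + k)
(96*m(o(4), s))*y(1) = (96*(-(-2 - 1)))*7 = (96*(-1*(-3)))*7 = (96*3)*7 = 288*7 = 2016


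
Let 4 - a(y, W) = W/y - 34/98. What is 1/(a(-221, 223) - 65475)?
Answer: -10829/708970775 ≈ -1.5274e-5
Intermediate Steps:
a(y, W) = 213/49 - W/y (a(y, W) = 4 - (W/y - 34/98) = 4 - (W/y - 34*1/98) = 4 - (W/y - 17/49) = 4 - (-17/49 + W/y) = 4 + (17/49 - W/y) = 213/49 - W/y)
1/(a(-221, 223) - 65475) = 1/((213/49 - 1*223/(-221)) - 65475) = 1/((213/49 - 1*223*(-1/221)) - 65475) = 1/((213/49 + 223/221) - 65475) = 1/(58000/10829 - 65475) = 1/(-708970775/10829) = -10829/708970775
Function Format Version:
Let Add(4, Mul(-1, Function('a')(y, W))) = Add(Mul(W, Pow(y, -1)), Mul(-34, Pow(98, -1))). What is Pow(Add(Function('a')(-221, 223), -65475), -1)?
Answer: Rational(-10829, 708970775) ≈ -1.5274e-5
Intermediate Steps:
Function('a')(y, W) = Add(Rational(213, 49), Mul(-1, W, Pow(y, -1))) (Function('a')(y, W) = Add(4, Mul(-1, Add(Mul(W, Pow(y, -1)), Mul(-34, Pow(98, -1))))) = Add(4, Mul(-1, Add(Mul(W, Pow(y, -1)), Mul(-34, Rational(1, 98))))) = Add(4, Mul(-1, Add(Mul(W, Pow(y, -1)), Rational(-17, 49)))) = Add(4, Mul(-1, Add(Rational(-17, 49), Mul(W, Pow(y, -1))))) = Add(4, Add(Rational(17, 49), Mul(-1, W, Pow(y, -1)))) = Add(Rational(213, 49), Mul(-1, W, Pow(y, -1))))
Pow(Add(Function('a')(-221, 223), -65475), -1) = Pow(Add(Add(Rational(213, 49), Mul(-1, 223, Pow(-221, -1))), -65475), -1) = Pow(Add(Add(Rational(213, 49), Mul(-1, 223, Rational(-1, 221))), -65475), -1) = Pow(Add(Add(Rational(213, 49), Rational(223, 221)), -65475), -1) = Pow(Add(Rational(58000, 10829), -65475), -1) = Pow(Rational(-708970775, 10829), -1) = Rational(-10829, 708970775)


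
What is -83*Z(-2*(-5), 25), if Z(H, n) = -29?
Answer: 2407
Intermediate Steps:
-83*Z(-2*(-5), 25) = -83*(-29) = 2407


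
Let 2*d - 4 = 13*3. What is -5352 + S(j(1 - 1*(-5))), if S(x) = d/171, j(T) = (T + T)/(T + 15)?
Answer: -1830341/342 ≈ -5351.9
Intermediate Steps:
d = 43/2 (d = 2 + (13*3)/2 = 2 + (½)*39 = 2 + 39/2 = 43/2 ≈ 21.500)
j(T) = 2*T/(15 + T) (j(T) = (2*T)/(15 + T) = 2*T/(15 + T))
S(x) = 43/342 (S(x) = (43/2)/171 = (43/2)*(1/171) = 43/342)
-5352 + S(j(1 - 1*(-5))) = -5352 + 43/342 = -1830341/342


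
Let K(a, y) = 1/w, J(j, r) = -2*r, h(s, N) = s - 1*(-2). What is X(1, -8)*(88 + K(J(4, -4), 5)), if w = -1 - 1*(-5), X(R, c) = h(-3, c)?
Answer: -353/4 ≈ -88.250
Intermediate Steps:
h(s, N) = 2 + s (h(s, N) = s + 2 = 2 + s)
X(R, c) = -1 (X(R, c) = 2 - 3 = -1)
w = 4 (w = -1 + 5 = 4)
K(a, y) = 1/4
X(1, -8)*(88 + K(J(4, -4), 5)) = -(88 + 1/4) = -1*353/4 = -353/4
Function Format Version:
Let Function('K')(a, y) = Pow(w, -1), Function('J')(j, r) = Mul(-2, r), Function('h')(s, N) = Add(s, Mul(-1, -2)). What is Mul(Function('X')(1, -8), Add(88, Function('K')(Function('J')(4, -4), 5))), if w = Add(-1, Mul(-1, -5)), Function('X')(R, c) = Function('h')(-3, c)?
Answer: Rational(-353, 4) ≈ -88.250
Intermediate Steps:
Function('h')(s, N) = Add(2, s) (Function('h')(s, N) = Add(s, 2) = Add(2, s))
Function('X')(R, c) = -1 (Function('X')(R, c) = Add(2, -3) = -1)
w = 4 (w = Add(-1, 5) = 4)
Function('K')(a, y) = Rational(1, 4) (Function('K')(a, y) = Pow(4, -1) = Rational(1, 4))
Mul(Function('X')(1, -8), Add(88, Function('K')(Function('J')(4, -4), 5))) = Mul(-1, Add(88, Rational(1, 4))) = Mul(-1, Rational(353, 4)) = Rational(-353, 4)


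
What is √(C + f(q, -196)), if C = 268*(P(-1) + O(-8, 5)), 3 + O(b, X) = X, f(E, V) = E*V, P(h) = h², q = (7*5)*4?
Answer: 2*I*√6659 ≈ 163.21*I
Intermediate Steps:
q = 140 (q = 35*4 = 140)
O(b, X) = -3 + X
C = 804 (C = 268*((-1)² + (-3 + 5)) = 268*(1 + 2) = 268*3 = 804)
√(C + f(q, -196)) = √(804 + 140*(-196)) = √(804 - 27440) = √(-26636) = 2*I*√6659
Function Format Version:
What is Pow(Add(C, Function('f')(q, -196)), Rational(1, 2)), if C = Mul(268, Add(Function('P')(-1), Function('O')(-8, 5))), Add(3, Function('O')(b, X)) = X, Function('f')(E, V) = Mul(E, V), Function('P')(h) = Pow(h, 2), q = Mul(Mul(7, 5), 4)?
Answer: Mul(2, I, Pow(6659, Rational(1, 2))) ≈ Mul(163.21, I)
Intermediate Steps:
q = 140 (q = Mul(35, 4) = 140)
Function('O')(b, X) = Add(-3, X)
C = 804 (C = Mul(268, Add(Pow(-1, 2), Add(-3, 5))) = Mul(268, Add(1, 2)) = Mul(268, 3) = 804)
Pow(Add(C, Function('f')(q, -196)), Rational(1, 2)) = Pow(Add(804, Mul(140, -196)), Rational(1, 2)) = Pow(Add(804, -27440), Rational(1, 2)) = Pow(-26636, Rational(1, 2)) = Mul(2, I, Pow(6659, Rational(1, 2)))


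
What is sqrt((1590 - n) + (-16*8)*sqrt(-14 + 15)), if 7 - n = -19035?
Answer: 2*I*sqrt(4395) ≈ 132.59*I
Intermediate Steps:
n = 19042 (n = 7 - 1*(-19035) = 7 + 19035 = 19042)
sqrt((1590 - n) + (-16*8)*sqrt(-14 + 15)) = sqrt((1590 - 1*19042) + (-16*8)*sqrt(-14 + 15)) = sqrt((1590 - 19042) - 128*sqrt(1)) = sqrt(-17452 - 128*1) = sqrt(-17452 - 128) = sqrt(-17580) = 2*I*sqrt(4395)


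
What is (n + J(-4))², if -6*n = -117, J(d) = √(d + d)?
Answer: 1489/4 + 78*I*√2 ≈ 372.25 + 110.31*I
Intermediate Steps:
J(d) = √2*√d (J(d) = √(2*d) = √2*√d)
n = 39/2 (n = -⅙*(-117) = 39/2 ≈ 19.500)
(n + J(-4))² = (39/2 + √2*√(-4))² = (39/2 + √2*(2*I))² = (39/2 + 2*I*√2)²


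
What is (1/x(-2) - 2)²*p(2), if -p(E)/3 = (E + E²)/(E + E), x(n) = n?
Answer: -225/8 ≈ -28.125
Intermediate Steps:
p(E) = -3*(E + E²)/(2*E) (p(E) = -3*(E + E²)/(E + E) = -3*(E + E²)/(2*E))
(1/x(-2) - 2)²*p(2) = (1/(-2) - 2)²*(-3/2 - 3/2*2) = (-½ - 2)²*(-3/2 - 3) = (-5/2)²*(-9/2) = (25/4)*(-9/2) = -225/8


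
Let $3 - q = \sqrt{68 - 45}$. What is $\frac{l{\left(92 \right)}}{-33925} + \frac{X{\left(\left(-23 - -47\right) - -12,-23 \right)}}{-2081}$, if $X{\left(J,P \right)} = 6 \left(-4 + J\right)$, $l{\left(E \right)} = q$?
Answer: $- \frac{6519843}{70597925} + \frac{\sqrt{23}}{33925} \approx -0.09221$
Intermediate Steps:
$q = 3 - \sqrt{23}$ ($q = 3 - \sqrt{68 - 45} = 3 - \sqrt{23} \approx -1.7958$)
$l{\left(E \right)} = 3 - \sqrt{23}$
$X{\left(J,P \right)} = -24 + 6 J$
$\frac{l{\left(92 \right)}}{-33925} + \frac{X{\left(\left(-23 - -47\right) - -12,-23 \right)}}{-2081} = \frac{3 - \sqrt{23}}{-33925} + \frac{-24 + 6 \left(\left(-23 - -47\right) - -12\right)}{-2081} = \left(3 - \sqrt{23}\right) \left(- \frac{1}{33925}\right) + \left(-24 + 6 \left(\left(-23 + 47\right) + 12\right)\right) \left(- \frac{1}{2081}\right) = \left(- \frac{3}{33925} + \frac{\sqrt{23}}{33925}\right) + \left(-24 + 6 \left(24 + 12\right)\right) \left(- \frac{1}{2081}\right) = \left(- \frac{3}{33925} + \frac{\sqrt{23}}{33925}\right) + \left(-24 + 6 \cdot 36\right) \left(- \frac{1}{2081}\right) = \left(- \frac{3}{33925} + \frac{\sqrt{23}}{33925}\right) + \left(-24 + 216\right) \left(- \frac{1}{2081}\right) = \left(- \frac{3}{33925} + \frac{\sqrt{23}}{33925}\right) + 192 \left(- \frac{1}{2081}\right) = \left(- \frac{3}{33925} + \frac{\sqrt{23}}{33925}\right) - \frac{192}{2081} = - \frac{6519843}{70597925} + \frac{\sqrt{23}}{33925}$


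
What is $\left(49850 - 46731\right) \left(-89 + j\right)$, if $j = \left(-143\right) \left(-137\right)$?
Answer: $60826738$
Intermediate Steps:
$j = 19591$
$\left(49850 - 46731\right) \left(-89 + j\right) = \left(49850 - 46731\right) \left(-89 + 19591\right) = 3119 \cdot 19502 = 60826738$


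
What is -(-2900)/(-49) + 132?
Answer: 3568/49 ≈ 72.816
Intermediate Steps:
-(-2900)/(-49) + 132 = -(-2900)*(-1)/49 + 132 = -145*20/49 + 132 = -2900/49 + 132 = 3568/49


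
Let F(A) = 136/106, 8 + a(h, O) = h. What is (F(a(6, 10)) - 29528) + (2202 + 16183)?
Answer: -590511/53 ≈ -11142.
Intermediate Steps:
a(h, O) = -8 + h
F(A) = 68/53 (F(A) = 136*(1/106) = 68/53)
(F(a(6, 10)) - 29528) + (2202 + 16183) = (68/53 - 29528) + (2202 + 16183) = -1564916/53 + 18385 = -590511/53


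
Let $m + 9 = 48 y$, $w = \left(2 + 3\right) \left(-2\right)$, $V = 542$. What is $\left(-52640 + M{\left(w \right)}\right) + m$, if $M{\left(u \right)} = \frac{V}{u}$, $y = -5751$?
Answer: $- \frac{1643756}{5} \approx -3.2875 \cdot 10^{5}$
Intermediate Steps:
$w = -10$ ($w = 5 \left(-2\right) = -10$)
$M{\left(u \right)} = \frac{542}{u}$
$m = -276057$ ($m = -9 + 48 \left(-5751\right) = -9 - 276048 = -276057$)
$\left(-52640 + M{\left(w \right)}\right) + m = \left(-52640 + \frac{542}{-10}\right) - 276057 = \left(-52640 + 542 \left(- \frac{1}{10}\right)\right) - 276057 = \left(-52640 - \frac{271}{5}\right) - 276057 = - \frac{263471}{5} - 276057 = - \frac{1643756}{5}$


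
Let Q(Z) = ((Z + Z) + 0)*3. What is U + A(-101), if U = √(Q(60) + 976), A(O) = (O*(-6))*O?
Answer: -61206 + 2*√334 ≈ -61169.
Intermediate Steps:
Q(Z) = 6*Z (Q(Z) = (2*Z + 0)*3 = (2*Z)*3 = 6*Z)
A(O) = -6*O² (A(O) = (-6*O)*O = -6*O²)
U = 2*√334 (U = √(6*60 + 976) = √(360 + 976) = √1336 = 2*√334 ≈ 36.551)
U + A(-101) = 2*√334 - 6*(-101)² = 2*√334 - 6*10201 = 2*√334 - 61206 = -61206 + 2*√334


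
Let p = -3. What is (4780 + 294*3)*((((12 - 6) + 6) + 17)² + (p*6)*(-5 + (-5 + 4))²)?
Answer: 1092766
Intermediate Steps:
(4780 + 294*3)*((((12 - 6) + 6) + 17)² + (p*6)*(-5 + (-5 + 4))²) = (4780 + 294*3)*((((12 - 6) + 6) + 17)² + (-3*6)*(-5 + (-5 + 4))²) = (4780 + 882)*(((6 + 6) + 17)² - 18*(-5 - 1)²) = 5662*((12 + 17)² - 18*(-6)²) = 5662*(29² - 18*36) = 5662*(841 - 648) = 5662*193 = 1092766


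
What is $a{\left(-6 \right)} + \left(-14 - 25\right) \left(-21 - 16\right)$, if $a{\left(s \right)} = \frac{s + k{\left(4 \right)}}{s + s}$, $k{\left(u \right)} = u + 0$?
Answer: $\frac{8659}{6} \approx 1443.2$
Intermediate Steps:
$k{\left(u \right)} = u$
$a{\left(s \right)} = \frac{4 + s}{2 s}$ ($a{\left(s \right)} = \frac{s + 4}{s + s} = \frac{4 + s}{2 s}$)
$a{\left(-6 \right)} + \left(-14 - 25\right) \left(-21 - 16\right) = \frac{4 - 6}{2 \left(-6\right)} + \left(-14 - 25\right) \left(-21 - 16\right) = \frac{1}{2} \left(- \frac{1}{6}\right) \left(-2\right) + \left(-14 - 25\right) \left(-37\right) = \frac{1}{6} - -1443 = \frac{1}{6} + 1443 = \frac{8659}{6}$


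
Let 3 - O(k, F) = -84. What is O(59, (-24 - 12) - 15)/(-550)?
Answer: -87/550 ≈ -0.15818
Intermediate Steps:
O(k, F) = 87 (O(k, F) = 3 - 1*(-84) = 3 + 84 = 87)
O(59, (-24 - 12) - 15)/(-550) = 87/(-550) = 87*(-1/550) = -87/550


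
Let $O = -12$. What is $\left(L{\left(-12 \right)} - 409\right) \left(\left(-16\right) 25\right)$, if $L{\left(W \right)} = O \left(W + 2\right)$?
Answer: $115600$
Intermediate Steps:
$L{\left(W \right)} = -24 - 12 W$ ($L{\left(W \right)} = - 12 \left(W + 2\right) = - 12 \left(2 + W\right) = -24 - 12 W$)
$\left(L{\left(-12 \right)} - 409\right) \left(\left(-16\right) 25\right) = \left(\left(-24 - -144\right) - 409\right) \left(\left(-16\right) 25\right) = \left(\left(-24 + 144\right) - 409\right) \left(-400\right) = \left(120 - 409\right) \left(-400\right) = \left(-289\right) \left(-400\right) = 115600$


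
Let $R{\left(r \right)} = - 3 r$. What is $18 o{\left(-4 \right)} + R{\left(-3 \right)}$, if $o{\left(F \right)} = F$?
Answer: $-63$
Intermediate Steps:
$18 o{\left(-4 \right)} + R{\left(-3 \right)} = 18 \left(-4\right) - -9 = -72 + 9 = -63$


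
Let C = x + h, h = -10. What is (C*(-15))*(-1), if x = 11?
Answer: 15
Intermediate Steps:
C = 1 (C = 11 - 10 = 1)
(C*(-15))*(-1) = (1*(-15))*(-1) = -15*(-1) = 15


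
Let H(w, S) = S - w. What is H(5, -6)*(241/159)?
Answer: -2651/159 ≈ -16.673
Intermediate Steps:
H(5, -6)*(241/159) = (-6 - 1*5)*(241/159) = (-6 - 5)*(241*(1/159)) = -11*241/159 = -2651/159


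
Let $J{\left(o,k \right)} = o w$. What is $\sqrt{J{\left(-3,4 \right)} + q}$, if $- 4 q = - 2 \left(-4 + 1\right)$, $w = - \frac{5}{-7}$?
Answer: $\frac{i \sqrt{714}}{14} \approx 1.9086 i$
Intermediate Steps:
$w = \frac{5}{7}$ ($w = \left(-5\right) \left(- \frac{1}{7}\right) = \frac{5}{7} \approx 0.71429$)
$J{\left(o,k \right)} = \frac{5 o}{7}$ ($J{\left(o,k \right)} = o \frac{5}{7} = \frac{5 o}{7}$)
$q = - \frac{3}{2}$ ($q = - \frac{\left(-2\right) \left(-4 + 1\right)}{4} = - \frac{\left(-2\right) \left(-3\right)}{4} = \left(- \frac{1}{4}\right) 6 = - \frac{3}{2} \approx -1.5$)
$\sqrt{J{\left(-3,4 \right)} + q} = \sqrt{\frac{5}{7} \left(-3\right) - \frac{3}{2}} = \sqrt{- \frac{15}{7} - \frac{3}{2}} = \sqrt{- \frac{51}{14}} = \frac{i \sqrt{714}}{14}$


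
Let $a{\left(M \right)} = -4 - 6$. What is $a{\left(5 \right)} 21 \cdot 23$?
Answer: $-4830$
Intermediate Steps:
$a{\left(M \right)} = -10$ ($a{\left(M \right)} = -4 - 6 = -10$)
$a{\left(5 \right)} 21 \cdot 23 = - 10 \cdot 21 \cdot 23 = \left(-10\right) 483 = -4830$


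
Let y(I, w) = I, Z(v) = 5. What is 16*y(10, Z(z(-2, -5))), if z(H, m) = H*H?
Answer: 160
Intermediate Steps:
z(H, m) = H²
16*y(10, Z(z(-2, -5))) = 16*10 = 160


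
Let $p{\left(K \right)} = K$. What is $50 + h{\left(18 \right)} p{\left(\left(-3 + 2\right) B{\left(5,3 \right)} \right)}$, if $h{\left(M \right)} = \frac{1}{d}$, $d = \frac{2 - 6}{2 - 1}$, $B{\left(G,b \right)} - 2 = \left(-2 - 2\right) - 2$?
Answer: $49$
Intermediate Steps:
$B{\left(G,b \right)} = -4$ ($B{\left(G,b \right)} = 2 - 6 = -4$)
$d = -4$ ($d = - \frac{4}{1} = \left(-4\right) 1 = -4$)
$h{\left(M \right)} = - \frac{1}{4}$ ($h{\left(M \right)} = \frac{1}{-4} = - \frac{1}{4}$)
$50 + h{\left(18 \right)} p{\left(\left(-3 + 2\right) B{\left(5,3 \right)} \right)} = 50 - \frac{\left(-3 + 2\right) \left(-4\right)}{4} = 50 - \frac{\left(-1\right) \left(-4\right)}{4} = 50 - 1 = 49$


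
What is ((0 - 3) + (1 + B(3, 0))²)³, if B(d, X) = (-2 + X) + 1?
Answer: -27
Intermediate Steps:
B(d, X) = -1 + X
((0 - 3) + (1 + B(3, 0))²)³ = ((0 - 3) + (1 + (-1 + 0))²)³ = (-3 + (1 - 1)²)³ = (-3 + 0²)³ = (-3 + 0)³ = (-3)³ = -27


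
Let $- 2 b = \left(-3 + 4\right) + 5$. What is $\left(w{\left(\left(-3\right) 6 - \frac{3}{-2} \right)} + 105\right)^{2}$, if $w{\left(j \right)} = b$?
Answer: $10404$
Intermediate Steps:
$b = -3$ ($b = - \frac{\left(-3 + 4\right) + 5}{2} = - \frac{1 + 5}{2} = \left(- \frac{1}{2}\right) 6 = -3$)
$w{\left(j \right)} = -3$
$\left(w{\left(\left(-3\right) 6 - \frac{3}{-2} \right)} + 105\right)^{2} = \left(-3 + 105\right)^{2} = 102^{2} = 10404$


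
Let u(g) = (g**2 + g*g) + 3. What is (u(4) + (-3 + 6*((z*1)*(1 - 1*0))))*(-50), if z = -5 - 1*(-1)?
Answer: -400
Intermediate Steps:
z = -4 (z = -5 + 1 = -4)
u(g) = 3 + 2*g**2 (u(g) = (g**2 + g**2) + 3 = 2*g**2 + 3 = 3 + 2*g**2)
(u(4) + (-3 + 6*((z*1)*(1 - 1*0))))*(-50) = ((3 + 2*4**2) + (-3 + 6*((-4*1)*(1 - 1*0))))*(-50) = ((3 + 2*16) + (-3 + 6*(-4*(1 + 0))))*(-50) = ((3 + 32) + (-3 + 6*(-4*1)))*(-50) = (35 + (-3 + 6*(-4)))*(-50) = (35 + (-3 - 24))*(-50) = (35 - 27)*(-50) = 8*(-50) = -400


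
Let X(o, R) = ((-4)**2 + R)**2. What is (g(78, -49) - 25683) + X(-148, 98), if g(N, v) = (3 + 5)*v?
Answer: -13079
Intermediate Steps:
X(o, R) = (16 + R)**2
g(N, v) = 8*v
(g(78, -49) - 25683) + X(-148, 98) = (8*(-49) - 25683) + (16 + 98)**2 = (-392 - 25683) + 114**2 = -26075 + 12996 = -13079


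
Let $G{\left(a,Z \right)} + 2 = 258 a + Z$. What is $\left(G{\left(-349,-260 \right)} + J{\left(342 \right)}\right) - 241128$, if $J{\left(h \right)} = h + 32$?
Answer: $-331058$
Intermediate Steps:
$J{\left(h \right)} = 32 + h$
$G{\left(a,Z \right)} = -2 + Z + 258 a$ ($G{\left(a,Z \right)} = -2 + \left(258 a + Z\right) = -2 + \left(Z + 258 a\right) = -2 + Z + 258 a$)
$\left(G{\left(-349,-260 \right)} + J{\left(342 \right)}\right) - 241128 = \left(\left(-2 - 260 + 258 \left(-349\right)\right) + \left(32 + 342\right)\right) - 241128 = \left(\left(-2 - 260 - 90042\right) + 374\right) - 241128 = \left(-90304 + 374\right) - 241128 = -89930 - 241128 = -331058$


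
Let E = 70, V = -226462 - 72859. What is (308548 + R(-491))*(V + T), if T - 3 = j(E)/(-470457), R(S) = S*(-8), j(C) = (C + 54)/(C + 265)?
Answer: -14740568834030330984/157603095 ≈ -9.3530e+10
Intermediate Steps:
V = -299321
j(C) = (54 + C)/(265 + C)
R(S) = -8*S
T = 472809161/157603095 (T = 3 + ((54 + 70)/(265 + 70))/(-470457) = 3 + (124/335)*(-1/470457) = 3 - 124/157603095 = 472809161/157603095 ≈ 3.0000)
(308548 + R(-491))*(V + T) = (308548 - 8*(-491))*(-299321 + 472809161/157603095) = (308548 + 3928)*(-47173443189334/157603095) = 312476*(-47173443189334/157603095) = -14740568834030330984/157603095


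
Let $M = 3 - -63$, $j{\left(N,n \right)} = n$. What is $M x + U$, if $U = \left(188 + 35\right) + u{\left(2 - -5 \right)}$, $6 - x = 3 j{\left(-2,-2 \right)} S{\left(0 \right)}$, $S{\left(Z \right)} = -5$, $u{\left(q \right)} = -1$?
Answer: $-1362$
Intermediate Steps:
$x = -24$ ($x = 6 - 3 \left(-2\right) \left(-5\right) = 6 - \left(-6\right) \left(-5\right) = 6 - 30 = -24$)
$M = 66$ ($M = 3 + 63 = 66$)
$U = 222$ ($U = \left(188 + 35\right) - 1 = 223 - 1 = 222$)
$M x + U = 66 \left(-24\right) + 222 = -1584 + 222 = -1362$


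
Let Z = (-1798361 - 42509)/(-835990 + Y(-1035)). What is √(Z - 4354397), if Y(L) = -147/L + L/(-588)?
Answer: I*√13914843427031893894283905277/56529515171 ≈ 2086.7*I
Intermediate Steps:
Y(L) = -147/L - L/588 (Y(L) = -147/L + L*(-1/588) = -147/L - L/588)
Z = 124479629400/56529515171 (Z = (-1798361 - 42509)/(-835990 + (-147/(-1035) - 1/588*(-1035))) = -1840870/(-835990 + (-147*(-1/1035) + 345/196)) = -1840870/(-835990 + (49/345 + 345/196)) = -1840870/(-835990 + 128629/67620) = -1840870/(-56529515171/67620) = -1840870*(-67620/56529515171) = 124479629400/56529515171 ≈ 2.2020)
√(Z - 4354397) = √(124479629400/56529515171 - 4354397) = √(-246151826792427487/56529515171) = I*√13914843427031893894283905277/56529515171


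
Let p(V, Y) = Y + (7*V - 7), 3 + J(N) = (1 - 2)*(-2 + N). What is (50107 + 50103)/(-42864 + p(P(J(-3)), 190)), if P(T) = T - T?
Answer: -100210/42681 ≈ -2.3479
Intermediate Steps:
J(N) = -1 - N (J(N) = -3 + (1 - 2)*(-2 + N) = -3 - (-2 + N) = -3 + (2 - N) = -1 - N)
P(T) = 0
p(V, Y) = -7 + Y + 7*V (p(V, Y) = Y + (-7 + 7*V) = -7 + Y + 7*V)
(50107 + 50103)/(-42864 + p(P(J(-3)), 190)) = (50107 + 50103)/(-42864 + (-7 + 190 + 7*0)) = 100210/(-42864 + (-7 + 190 + 0)) = 100210/(-42864 + 183) = 100210/(-42681) = 100210*(-1/42681) = -100210/42681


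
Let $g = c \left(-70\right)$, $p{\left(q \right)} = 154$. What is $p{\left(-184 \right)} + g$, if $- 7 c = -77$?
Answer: $-616$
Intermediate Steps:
$c = 11$ ($c = \left(- \frac{1}{7}\right) \left(-77\right) = 11$)
$g = -770$ ($g = 11 \left(-70\right) = -770$)
$p{\left(-184 \right)} + g = 154 - 770 = -616$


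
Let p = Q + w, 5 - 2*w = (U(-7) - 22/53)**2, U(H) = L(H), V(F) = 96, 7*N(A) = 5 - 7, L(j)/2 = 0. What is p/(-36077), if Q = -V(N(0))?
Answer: 525767/202680586 ≈ 0.0025941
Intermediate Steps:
L(j) = 0 (L(j) = 2*0 = 0)
N(A) = -2/7 (N(A) = (5 - 7)/7 = (1/7)*(-2) = -2/7)
U(H) = 0
Q = -96 (Q = -1*96 = -96)
w = 13561/5618 (w = 5/2 - (0 - 22/53)**2/2 = 5/2 - (-22/53)**2/2 = 5/2 - 1/2*484/2809 = 5/2 - 242/2809 = 13561/5618 ≈ 2.4138)
p = -525767/5618 (p = -96 + 13561/5618 = -525767/5618 ≈ -93.586)
p/(-36077) = -525767/5618/(-36077) = -525767/5618*(-1/36077) = 525767/202680586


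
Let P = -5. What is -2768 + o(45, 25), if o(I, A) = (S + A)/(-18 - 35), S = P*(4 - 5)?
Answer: -146734/53 ≈ -2768.6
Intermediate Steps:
S = 5 (S = -5*(4 - 5) = -5*(-1) = 5)
o(I, A) = -5/53 - A/53 (o(I, A) = (5 + A)/(-18 - 35) = (5 + A)/(-53) = (5 + A)*(-1/53) = -5/53 - A/53)
-2768 + o(45, 25) = -2768 + (-5/53 - 1/53*25) = -2768 + (-5/53 - 25/53) = -2768 - 30/53 = -146734/53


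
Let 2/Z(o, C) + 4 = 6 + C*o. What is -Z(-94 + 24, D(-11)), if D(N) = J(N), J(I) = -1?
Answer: -1/36 ≈ -0.027778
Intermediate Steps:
D(N) = -1
Z(o, C) = 2/(2 + C*o) (Z(o, C) = 2/(-4 + (6 + C*o)) = 2/(2 + C*o))
-Z(-94 + 24, D(-11)) = -2/(2 - (-94 + 24)) = -2/(2 - 1*(-70)) = -2/(2 + 70) = -2/72 = -1*1/36 = -1/36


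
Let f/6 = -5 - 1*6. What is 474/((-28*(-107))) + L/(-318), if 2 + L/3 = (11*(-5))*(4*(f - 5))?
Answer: -11685321/79394 ≈ -147.18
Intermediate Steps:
f = -66 (f = 6*(-5 - 1*6) = 6*(-5 - 6) = 6*(-11) = -66)
L = 46854 (L = -6 + 3*((11*(-5))*(4*(-66 - 5))) = -6 + 3*(-220*(-71)) = -6 + 3*(-55*(-284)) = -6 + 3*15620 = -6 + 46860 = 46854)
474/((-28*(-107))) + L/(-318) = 474/((-28*(-107))) + 46854/(-318) = 474/2996 + 46854*(-1/318) = 474*(1/2996) - 7809/53 = 237/1498 - 7809/53 = -11685321/79394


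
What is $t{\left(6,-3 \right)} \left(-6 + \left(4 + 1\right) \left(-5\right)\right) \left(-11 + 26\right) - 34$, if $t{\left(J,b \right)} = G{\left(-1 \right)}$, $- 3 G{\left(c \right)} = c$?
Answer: $-189$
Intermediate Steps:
$G{\left(c \right)} = - \frac{c}{3}$
$t{\left(J,b \right)} = \frac{1}{3}$ ($t{\left(J,b \right)} = \left(- \frac{1}{3}\right) \left(-1\right) = \frac{1}{3}$)
$t{\left(6,-3 \right)} \left(-6 + \left(4 + 1\right) \left(-5\right)\right) \left(-11 + 26\right) - 34 = \frac{\left(-6 + \left(4 + 1\right) \left(-5\right)\right) \left(-11 + 26\right)}{3} - 34 = \frac{\left(-6 + 5 \left(-5\right)\right) 15}{3} - 34 = \frac{\left(-6 - 25\right) 15}{3} - 34 = \frac{\left(-31\right) 15}{3} - 34 = \frac{1}{3} \left(-465\right) - 34 = -155 - 34 = -189$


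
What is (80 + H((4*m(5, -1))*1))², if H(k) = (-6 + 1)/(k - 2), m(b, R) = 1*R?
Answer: 235225/36 ≈ 6534.0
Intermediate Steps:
m(b, R) = R
H(k) = -5/(-2 + k)
(80 + H((4*m(5, -1))*1))² = (80 - 5/(-2 + (4*(-1))*1))² = (80 - 5/(-2 - 4*1))² = (80 - 5/(-2 - 4))² = (80 - 5/(-6))² = (80 - 5*(-⅙))² = (80 + ⅚)² = (485/6)² = 235225/36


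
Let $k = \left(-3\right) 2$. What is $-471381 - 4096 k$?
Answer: $-446805$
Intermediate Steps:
$k = -6$
$-471381 - 4096 k = -471381 - -24576 = -471381 + 24576 = -446805$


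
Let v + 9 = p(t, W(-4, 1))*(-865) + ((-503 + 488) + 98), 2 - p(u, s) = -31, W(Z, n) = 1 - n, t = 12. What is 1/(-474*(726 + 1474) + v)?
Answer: -1/1071271 ≈ -9.3347e-7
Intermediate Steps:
p(u, s) = 33 (p(u, s) = 2 - 1*(-31) = 2 + 31 = 33)
v = -28471 (v = -9 + (33*(-865) + ((-503 + 488) + 98)) = -9 + (-28545 + (-15 + 98)) = -9 + (-28545 + 83) = -9 - 28462 = -28471)
1/(-474*(726 + 1474) + v) = 1/(-474*(726 + 1474) - 28471) = 1/(-474*2200 - 28471) = 1/(-1042800 - 28471) = 1/(-1071271) = -1/1071271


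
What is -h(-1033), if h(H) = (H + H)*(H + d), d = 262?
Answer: -1592886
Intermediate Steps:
h(H) = 2*H*(262 + H) (h(H) = (H + H)*(H + 262) = (2*H)*(262 + H) = 2*H*(262 + H))
-h(-1033) = -2*(-1033)*(262 - 1033) = -2*(-1033)*(-771) = -1*1592886 = -1592886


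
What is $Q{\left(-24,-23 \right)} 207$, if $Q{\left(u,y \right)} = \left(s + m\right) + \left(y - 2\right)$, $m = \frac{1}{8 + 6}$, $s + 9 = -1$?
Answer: $- \frac{101223}{14} \approx -7230.2$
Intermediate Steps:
$s = -10$ ($s = -9 - 1 = -10$)
$m = \frac{1}{14} \approx 0.071429$
$Q{\left(u,y \right)} = - \frac{167}{14} + y$ ($Q{\left(u,y \right)} = \left(-10 + \frac{1}{14}\right) + \left(y - 2\right) = - \frac{139}{14} + \left(y - 2\right) = - \frac{139}{14} + \left(-2 + y\right) = - \frac{167}{14} + y$)
$Q{\left(-24,-23 \right)} 207 = \left(- \frac{167}{14} - 23\right) 207 = \left(- \frac{489}{14}\right) 207 = - \frac{101223}{14}$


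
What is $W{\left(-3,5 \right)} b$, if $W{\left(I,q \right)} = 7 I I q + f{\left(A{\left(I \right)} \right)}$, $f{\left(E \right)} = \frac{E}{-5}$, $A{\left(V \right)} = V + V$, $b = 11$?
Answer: $\frac{17391}{5} \approx 3478.2$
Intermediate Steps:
$A{\left(V \right)} = 2 V$
$f{\left(E \right)} = - \frac{E}{5}$ ($f{\left(E \right)} = E \left(- \frac{1}{5}\right) = - \frac{E}{5}$)
$W{\left(I,q \right)} = - \frac{2 I}{5} + 7 q I^{2}$ ($W{\left(I,q \right)} = 7 I I q - \frac{2 I}{5} = 7 I^{2} q - \frac{2 I}{5} = 7 q I^{2} - \frac{2 I}{5} = - \frac{2 I}{5} + 7 q I^{2}$)
$W{\left(-3,5 \right)} b = \frac{1}{5} \left(-3\right) \left(-2 + 35 \left(-3\right) 5\right) 11 = \frac{1}{5} \left(-3\right) \left(-2 - 525\right) 11 = \frac{1}{5} \left(-3\right) \left(-527\right) 11 = \frac{1581}{5} \cdot 11 = \frac{17391}{5}$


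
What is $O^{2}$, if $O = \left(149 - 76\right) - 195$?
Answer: $14884$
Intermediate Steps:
$O = -122$ ($O = 73 - 195 = -122$)
$O^{2} = \left(-122\right)^{2} = 14884$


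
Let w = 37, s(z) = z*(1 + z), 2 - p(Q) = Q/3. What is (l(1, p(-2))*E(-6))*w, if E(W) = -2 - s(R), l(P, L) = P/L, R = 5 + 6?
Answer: -7437/4 ≈ -1859.3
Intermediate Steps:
p(Q) = 2 - Q/3
R = 11
E(W) = -134 (E(W) = -2 - 11*(1 + 11) = -2 - 11*12 = -2 - 1*132 = -2 - 132 = -134)
(l(1, p(-2))*E(-6))*w = ((1/(2 - ⅓*(-2)))*(-134))*37 = ((1/(2 + ⅔))*(-134))*37 = ((1/(8/3))*(-134))*37 = ((1*(3/8))*(-134))*37 = ((3/8)*(-134))*37 = -201/4*37 = -7437/4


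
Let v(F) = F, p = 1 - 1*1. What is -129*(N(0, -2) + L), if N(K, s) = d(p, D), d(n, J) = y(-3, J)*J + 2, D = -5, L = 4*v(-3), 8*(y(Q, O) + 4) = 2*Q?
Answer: -7095/4 ≈ -1773.8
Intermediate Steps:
y(Q, O) = -4 + Q/4 (y(Q, O) = -4 + (2*Q)/8 = -4 + Q/4)
p = 0 (p = 1 - 1 = 0)
L = -12 (L = 4*(-3) = -12)
d(n, J) = 2 - 19*J/4 (d(n, J) = (-4 + (¼)*(-3))*J + 2 = (-4 - ¾)*J + 2 = -19*J/4 + 2 = 2 - 19*J/4)
N(K, s) = 103/4 (N(K, s) = 2 - 19/4*(-5) = 2 + 95/4 = 103/4)
-129*(N(0, -2) + L) = -129*(103/4 - 12) = -129*55/4 = -7095/4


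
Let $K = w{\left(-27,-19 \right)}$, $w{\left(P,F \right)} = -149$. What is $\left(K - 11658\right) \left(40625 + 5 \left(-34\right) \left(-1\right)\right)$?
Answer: $-481666565$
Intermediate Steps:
$K = -149$
$\left(K - 11658\right) \left(40625 + 5 \left(-34\right) \left(-1\right)\right) = \left(-149 - 11658\right) \left(40625 + 5 \left(-34\right) \left(-1\right)\right) = - 11807 \left(40625 - -170\right) = - 11807 \left(40625 + 170\right) = \left(-11807\right) 40795 = -481666565$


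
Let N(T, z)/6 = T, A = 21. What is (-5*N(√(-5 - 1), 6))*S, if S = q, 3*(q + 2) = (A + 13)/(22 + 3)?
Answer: 232*I*√6/5 ≈ 113.66*I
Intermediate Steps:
N(T, z) = 6*T
q = -116/75 (q = -2 + ((21 + 13)/(22 + 3))/3 = -2 + (34/25)/3 = -2 + (34*(1/25))/3 = -2 + (⅓)*(34/25) = -2 + 34/75 = -116/75 ≈ -1.5467)
S = -116/75 ≈ -1.5467
(-5*N(√(-5 - 1), 6))*S = -30*√(-5 - 1)*(-116/75) = -30*√(-6)*(-116/75) = -30*I*√6*(-116/75) = 232*I*√6/5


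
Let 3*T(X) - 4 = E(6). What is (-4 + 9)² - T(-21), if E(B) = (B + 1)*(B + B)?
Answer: -13/3 ≈ -4.3333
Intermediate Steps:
E(B) = 2*B*(1 + B) (E(B) = (1 + B)*(2*B) = 2*B*(1 + B))
T(X) = 88/3 (T(X) = 4/3 + (2*6*(1 + 6))/3 = 4/3 + (2*6*7)/3 = 4/3 + (⅓)*84 = 4/3 + 28 = 88/3)
(-4 + 9)² - T(-21) = (-4 + 9)² - 1*88/3 = 5² - 88/3 = 25 - 88/3 = -13/3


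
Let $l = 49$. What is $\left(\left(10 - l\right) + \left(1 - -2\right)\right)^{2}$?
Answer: $1296$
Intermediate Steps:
$\left(\left(10 - l\right) + \left(1 - -2\right)\right)^{2} = \left(\left(10 - 49\right) + \left(1 - -2\right)\right)^{2} = \left(\left(10 - 49\right) + \left(1 + 2\right)\right)^{2} = \left(-39 + 3\right)^{2} = \left(-36\right)^{2} = 1296$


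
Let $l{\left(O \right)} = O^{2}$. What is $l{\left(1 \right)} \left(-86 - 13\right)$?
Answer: $-99$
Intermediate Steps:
$l{\left(1 \right)} \left(-86 - 13\right) = 1^{2} \left(-86 - 13\right) = 1 \left(-86 - 13\right) = 1 \left(-99\right) = -99$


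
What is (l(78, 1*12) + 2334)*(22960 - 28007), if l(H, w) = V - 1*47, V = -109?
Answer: -10992366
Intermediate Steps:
l(H, w) = -156 (l(H, w) = -109 - 1*47 = -109 - 47 = -156)
(l(78, 1*12) + 2334)*(22960 - 28007) = (-156 + 2334)*(22960 - 28007) = 2178*(-5047) = -10992366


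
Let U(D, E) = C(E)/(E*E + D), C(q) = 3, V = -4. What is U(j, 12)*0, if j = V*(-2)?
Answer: 0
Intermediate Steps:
j = 8 (j = -4*(-2) = 8)
U(D, E) = 3/(D + E²) (U(D, E) = 3/(E*E + D) = 3/(E² + D) = 3/(D + E²))
U(j, 12)*0 = (3/(8 + 12²))*0 = (3/(8 + 144))*0 = (3/152)*0 = 0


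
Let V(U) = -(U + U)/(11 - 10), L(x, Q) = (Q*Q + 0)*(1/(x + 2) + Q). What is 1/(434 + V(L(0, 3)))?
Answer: 1/371 ≈ 0.0026954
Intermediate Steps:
L(x, Q) = Q**2*(Q + 1/(2 + x)) (L(x, Q) = (Q**2 + 0)*(1/(2 + x) + Q) = Q**2*(Q + 1/(2 + x)))
V(U) = -2*U (V(U) = -2*U/1 = -2*U)
1/(434 + V(L(0, 3))) = 1/(434 - 2*3**2*(1 + 2*3 + 3*0)/(2 + 0)) = 1/(434 - 18*(1 + 6 + 0)/2) = 1/(434 - 18*7/2) = 1/(434 - 2*63/2) = 1/(434 - 63) = 1/371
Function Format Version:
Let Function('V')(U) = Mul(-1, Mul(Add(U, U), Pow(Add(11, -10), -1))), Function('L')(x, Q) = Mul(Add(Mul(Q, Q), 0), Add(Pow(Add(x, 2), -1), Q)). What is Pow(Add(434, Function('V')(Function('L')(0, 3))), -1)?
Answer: Rational(1, 371) ≈ 0.0026954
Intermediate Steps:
Function('L')(x, Q) = Mul(Pow(Q, 2), Add(Q, Pow(Add(2, x), -1))) (Function('L')(x, Q) = Mul(Add(Pow(Q, 2), 0), Add(Pow(Add(2, x), -1), Q)) = Mul(Pow(Q, 2), Add(Q, Pow(Add(2, x), -1))))
Function('V')(U) = Mul(-2, U) (Function('V')(U) = Mul(-1, Mul(Mul(2, U), Pow(1, -1))) = Mul(-1, Mul(Mul(2, U), 1)) = Mul(-1, Mul(2, U)) = Mul(-2, U))
Pow(Add(434, Function('V')(Function('L')(0, 3))), -1) = Pow(Add(434, Mul(-2, Mul(Pow(3, 2), Pow(Add(2, 0), -1), Add(1, Mul(2, 3), Mul(3, 0))))), -1) = Pow(Add(434, Mul(-2, Mul(9, Pow(2, -1), Add(1, 6, 0)))), -1) = Pow(Add(434, Mul(-2, Mul(9, Rational(1, 2), 7))), -1) = Pow(Add(434, Mul(-2, Rational(63, 2))), -1) = Pow(Add(434, -63), -1) = Pow(371, -1) = Rational(1, 371)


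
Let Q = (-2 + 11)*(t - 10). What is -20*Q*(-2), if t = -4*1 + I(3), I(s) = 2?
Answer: -4320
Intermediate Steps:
t = -2 (t = -4*1 + 2 = -4 + 2 = -2)
Q = -108 (Q = (-2 + 11)*(-2 - 10) = 9*(-12) = -108)
-20*Q*(-2) = -20*(-108)*(-2) = 2160*(-2) = -4320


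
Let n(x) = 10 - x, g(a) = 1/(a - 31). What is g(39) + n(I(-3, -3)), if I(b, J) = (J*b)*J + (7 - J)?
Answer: 217/8 ≈ 27.125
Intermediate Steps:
I(b, J) = 7 - J + b*J**2 (I(b, J) = b*J**2 + (7 - J) = 7 - J + b*J**2)
g(a) = 1/(-31 + a)
g(39) + n(I(-3, -3)) = 1/(-31 + 39) + (10 - (7 - 1*(-3) - 3*(-3)**2)) = 1/8 + (10 - (7 + 3 - 3*9)) = 1/8 + (10 - (7 + 3 - 27)) = 1/8 + (10 - 1*(-17)) = 1/8 + (10 + 17) = 1/8 + 27 = 217/8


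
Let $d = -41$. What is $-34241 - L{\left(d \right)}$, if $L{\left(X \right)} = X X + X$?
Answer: $-35881$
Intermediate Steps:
$L{\left(X \right)} = X + X^{2}$ ($L{\left(X \right)} = X^{2} + X = X + X^{2}$)
$-34241 - L{\left(d \right)} = -34241 - - 41 \left(1 - 41\right) = -34241 - \left(-41\right) \left(-40\right) = -34241 - 1640 = -35881$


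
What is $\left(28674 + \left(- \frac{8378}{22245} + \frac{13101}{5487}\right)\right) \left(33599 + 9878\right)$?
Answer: $\frac{50725276547058071}{40686105} \approx 1.2467 \cdot 10^{9}$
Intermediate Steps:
$\left(28674 + \left(- \frac{8378}{22245} + \frac{13101}{5487}\right)\right) \left(33599 + 9878\right) = \left(28674 + \left(\left(-8378\right) \frac{1}{22245} + 13101 \cdot \frac{1}{5487}\right)\right) 43477 = \left(28674 + \left(- \frac{8378}{22245} + \frac{4367}{1829}\right)\right) 43477 = \left(28674 + \frac{81820553}{40686105}\right) 43477 = \frac{1166715195323}{40686105} \cdot 43477 = \frac{50725276547058071}{40686105}$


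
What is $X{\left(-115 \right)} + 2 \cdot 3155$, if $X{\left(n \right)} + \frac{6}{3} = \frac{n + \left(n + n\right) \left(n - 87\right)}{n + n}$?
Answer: $\frac{12213}{2} \approx 6106.5$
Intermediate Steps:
$X{\left(n \right)} = -2 + \frac{n + 2 n \left(-87 + n\right)}{2 n}$ ($X{\left(n \right)} = -2 + \frac{n + \left(n + n\right) \left(n - 87\right)}{n + n} = -2 + \frac{n + 2 n \left(-87 + n\right)}{2 n}$)
$X{\left(-115 \right)} + 2 \cdot 3155 = \left(- \frac{177}{2} - 115\right) + 2 \cdot 3155 = - \frac{407}{2} + 6310 = \frac{12213}{2}$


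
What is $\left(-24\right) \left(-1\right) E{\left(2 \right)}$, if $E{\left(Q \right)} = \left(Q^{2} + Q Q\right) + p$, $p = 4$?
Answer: $288$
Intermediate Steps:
$E{\left(Q \right)} = 4 + 2 Q^{2}$ ($E{\left(Q \right)} = \left(Q^{2} + Q Q\right) + 4 = \left(Q^{2} + Q^{2}\right) + 4 = 2 Q^{2} + 4 = 4 + 2 Q^{2}$)
$\left(-24\right) \left(-1\right) E{\left(2 \right)} = \left(-24\right) \left(-1\right) \left(4 + 2 \cdot 2^{2}\right) = 24 \left(4 + 2 \cdot 4\right) = 24 \left(4 + 8\right) = 24 \cdot 12 = 288$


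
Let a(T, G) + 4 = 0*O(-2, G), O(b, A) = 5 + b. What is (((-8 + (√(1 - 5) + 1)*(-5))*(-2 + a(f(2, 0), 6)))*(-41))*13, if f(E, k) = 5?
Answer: -41574 - 31980*I ≈ -41574.0 - 31980.0*I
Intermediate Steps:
a(T, G) = -4 (a(T, G) = -4 + 0*(5 - 2) = -4 + 0*3 = -4 + 0 = -4)
(((-8 + (√(1 - 5) + 1)*(-5))*(-2 + a(f(2, 0), 6)))*(-41))*13 = (((-8 + (√(1 - 5) + 1)*(-5))*(-2 - 4))*(-41))*13 = (((-8 + (√(-4) + 1)*(-5))*(-6))*(-41))*13 = (((-8 + (2*I + 1)*(-5))*(-6))*(-41))*13 = (((-8 + (1 + 2*I)*(-5))*(-6))*(-41))*13 = (((-8 + (-5 - 10*I))*(-6))*(-41))*13 = (((-13 - 10*I)*(-6))*(-41))*13 = ((78 + 60*I)*(-41))*13 = (-3198 - 2460*I)*13 = -41574 - 31980*I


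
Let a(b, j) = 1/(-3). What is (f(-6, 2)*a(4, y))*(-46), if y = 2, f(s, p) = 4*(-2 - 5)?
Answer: -1288/3 ≈ -429.33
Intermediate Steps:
f(s, p) = -28 (f(s, p) = 4*(-7) = -28)
a(b, j) = -⅓
(f(-6, 2)*a(4, y))*(-46) = -28*(-⅓)*(-46) = (28/3)*(-46) = -1288/3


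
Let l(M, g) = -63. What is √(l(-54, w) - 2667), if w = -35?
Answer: I*√2730 ≈ 52.249*I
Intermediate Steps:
√(l(-54, w) - 2667) = √(-63 - 2667) = √(-2730) = I*√2730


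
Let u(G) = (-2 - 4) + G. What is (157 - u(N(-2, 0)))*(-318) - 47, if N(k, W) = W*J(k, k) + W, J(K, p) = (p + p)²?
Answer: -51881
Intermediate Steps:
J(K, p) = 4*p² (J(K, p) = (2*p)² = 4*p²)
N(k, W) = W + 4*W*k² (N(k, W) = W*(4*k²) + W = 4*W*k² + W = W + 4*W*k²)
u(G) = -6 + G
(157 - u(N(-2, 0)))*(-318) - 47 = (157 - (-6 + 0*(1 + 4*(-2)²)))*(-318) - 47 = (157 - (-6 + 0*(1 + 4*4)))*(-318) - 47 = (157 - (-6 + 0*(1 + 16)))*(-318) - 47 = (157 - (-6 + 0*17))*(-318) - 47 = (157 - (-6 + 0))*(-318) - 47 = (157 - 1*(-6))*(-318) - 47 = (157 + 6)*(-318) - 47 = 163*(-318) - 47 = -51834 - 47 = -51881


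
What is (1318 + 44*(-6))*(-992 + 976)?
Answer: -16864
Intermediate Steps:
(1318 + 44*(-6))*(-992 + 976) = (1318 - 264)*(-16) = 1054*(-16) = -16864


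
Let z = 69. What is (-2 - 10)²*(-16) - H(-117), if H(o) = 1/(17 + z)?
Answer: -198145/86 ≈ -2304.0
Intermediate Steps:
H(o) = 1/86 (H(o) = 1/(17 + 69) = 1/86)
(-2 - 10)²*(-16) - H(-117) = (-2 - 10)²*(-16) - 1*1/86 = (-12)²*(-16) - 1/86 = 144*(-16) - 1/86 = -2304 - 1/86 = -198145/86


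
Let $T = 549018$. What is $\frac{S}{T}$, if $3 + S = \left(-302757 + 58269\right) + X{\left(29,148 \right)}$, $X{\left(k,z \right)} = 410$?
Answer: $- \frac{244081}{549018} \approx -0.44458$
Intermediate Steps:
$S = -244081$ ($S = -3 + \left(\left(-302757 + 58269\right) + 410\right) = -3 + \left(-244488 + 410\right) = -3 - 244078 = -244081$)
$\frac{S}{T} = - \frac{244081}{549018}$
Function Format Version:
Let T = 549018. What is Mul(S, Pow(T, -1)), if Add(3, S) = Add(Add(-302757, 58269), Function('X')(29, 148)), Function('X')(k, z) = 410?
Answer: Rational(-244081, 549018) ≈ -0.44458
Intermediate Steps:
S = -244081 (S = Add(-3, Add(Add(-302757, 58269), 410)) = Add(-3, Add(-244488, 410)) = Add(-3, -244078) = -244081)
Mul(S, Pow(T, -1)) = Mul(-244081, Pow(549018, -1)) = Mul(-244081, Rational(1, 549018)) = Rational(-244081, 549018)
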